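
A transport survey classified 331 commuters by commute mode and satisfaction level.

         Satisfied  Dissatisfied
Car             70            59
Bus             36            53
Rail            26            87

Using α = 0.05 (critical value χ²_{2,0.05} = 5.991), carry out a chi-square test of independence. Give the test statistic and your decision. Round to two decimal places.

24.56; reject H₀

Row totals: 129, 89, 113. Column totals: 132, 199. Grand total N = 331.
Expected counts (row total × column total / N):
  Car, Satisfied: 129×132/331 = 51.444
  Car, Dissatisfied: 129×199/331 = 77.556
  Bus, Satisfied: 89×132/331 = 35.492
  Bus, Dissatisfied: 89×199/331 = 53.508
  Rail, Satisfied: 113×132/331 = 45.063
  Rail, Dissatisfied: 113×199/331 = 67.937
Contributions (O − E)²/E:
  (70 − 51.444)²/51.444 = 6.6932
  (59 − 77.556)²/77.556 = 4.4397
  (36 − 35.492)²/35.492 = 0.0073
  (53 − 53.508)²/53.508 = 0.0048
  (26 − 45.063)²/45.063 = 8.0642
  (87 − 67.937)²/67.937 = 5.3490
χ² = 6.6932 + 4.4397 + 0.0073 + 0.0048 + 8.0642 + 5.3490 = 24.56
df = (3−1)(2−1) = 2. Since 24.56 > 5.991, reject the null hypothesis of independence at α = 0.05.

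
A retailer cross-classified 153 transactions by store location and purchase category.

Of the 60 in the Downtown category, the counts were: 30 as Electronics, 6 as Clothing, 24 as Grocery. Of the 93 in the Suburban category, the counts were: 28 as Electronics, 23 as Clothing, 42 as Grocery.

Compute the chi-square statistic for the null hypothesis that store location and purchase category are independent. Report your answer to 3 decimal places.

8.208

Row totals: 60, 93. Column totals: 58, 29, 66. Grand total N = 153.
Expected counts (row total × column total / N):
  Downtown, Electronics: 60×58/153 = 22.7451
  Downtown, Clothing: 60×29/153 = 11.3725
  Downtown, Grocery: 60×66/153 = 25.8824
  Suburban, Electronics: 93×58/153 = 35.2549
  Suburban, Clothing: 93×29/153 = 17.6275
  Suburban, Grocery: 93×66/153 = 40.1176
Contributions (O − E)²/E:
  (30 − 22.7451)²/22.7451 = 2.3141
  (6 − 11.3725)²/11.3725 = 2.5380
  (24 − 25.8824)²/25.8824 = 0.1369
  (28 − 35.2549)²/35.2549 = 1.4929
  (23 − 17.6275)²/17.6275 = 1.6374
  (42 − 40.1176)²/40.1176 = 0.0883
χ² = 2.3141 + 2.5380 + 0.1369 + 1.4929 + 1.6374 + 0.0883 = 8.208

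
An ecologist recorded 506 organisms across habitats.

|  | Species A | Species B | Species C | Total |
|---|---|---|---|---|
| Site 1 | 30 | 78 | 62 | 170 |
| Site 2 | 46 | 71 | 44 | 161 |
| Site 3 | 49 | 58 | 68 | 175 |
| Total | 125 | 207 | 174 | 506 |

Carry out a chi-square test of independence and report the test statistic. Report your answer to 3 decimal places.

12.744

Grand total N = 506.
Expected counts (row total × column total / N):
  Site 1, Species A: 170×125/506 = 41.9960
  Site 1, Species B: 170×207/506 = 69.5455
  Site 1, Species C: 170×174/506 = 58.4585
  Site 2, Species A: 161×125/506 = 39.7727
  Site 2, Species B: 161×207/506 = 65.8636
  Site 2, Species C: 161×174/506 = 55.3636
  Site 3, Species A: 175×125/506 = 43.2312
  Site 3, Species B: 175×207/506 = 71.5909
  Site 3, Species C: 175×174/506 = 60.1779
Contributions (O − E)²/E:
  (30 − 41.9960)²/41.9960 = 3.4266
  (78 − 69.5455)²/69.5455 = 1.0278
  (62 − 58.4585)²/58.4585 = 0.2145
  (46 − 39.7727)²/39.7727 = 0.9750
  (71 − 65.8636)²/65.8636 = 0.4006
  (44 − 55.3636)²/55.3636 = 2.3324
  (49 − 43.2312)²/43.2312 = 0.7698
  (58 − 71.5909)²/71.5909 = 2.5801
  (68 − 60.1779)²/60.1779 = 1.0167
χ² = 3.4266 + 1.0278 + 0.2145 + 0.9750 + 0.4006 + 2.3324 + 0.7698 + 2.5801 + 1.0167 = 12.744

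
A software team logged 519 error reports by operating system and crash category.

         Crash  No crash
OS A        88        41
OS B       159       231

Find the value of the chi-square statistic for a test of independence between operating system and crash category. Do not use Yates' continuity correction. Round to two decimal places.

Row totals: 129, 390. Column totals: 247, 272. Grand total N = 519.
Expected counts (row total × column total / N):
  OS A, Crash: 129×247/519 = 61.393
  OS A, No crash: 129×272/519 = 67.607
  OS B, Crash: 390×247/519 = 185.607
  OS B, No crash: 390×272/519 = 204.393
Contributions (O − E)²/E:
  (88 − 61.393)²/61.393 = 11.5312
  (41 − 67.607)²/67.607 = 10.4713
  (159 − 185.607)²/185.607 = 3.8141
  (231 − 204.393)²/204.393 = 3.4636
χ² = 11.5312 + 10.4713 + 3.8141 + 3.4636 = 29.28

29.28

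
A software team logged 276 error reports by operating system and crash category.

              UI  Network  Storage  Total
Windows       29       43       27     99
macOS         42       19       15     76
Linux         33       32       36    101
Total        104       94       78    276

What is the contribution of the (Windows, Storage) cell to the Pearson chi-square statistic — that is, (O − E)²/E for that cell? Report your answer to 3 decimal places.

0.034

Row total (Windows) = 99; column total (Storage) = 78; N = 276.
Expected count E = 99 × 78 / 276 = 27.97826.
Contribution = (O − E)²/E = (27 − 27.97826)² / 27.97826 = 0.034.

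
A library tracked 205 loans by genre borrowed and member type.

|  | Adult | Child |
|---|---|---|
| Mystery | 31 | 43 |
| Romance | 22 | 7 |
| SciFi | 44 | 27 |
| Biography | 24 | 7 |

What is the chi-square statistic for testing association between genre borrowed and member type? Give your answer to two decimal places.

16.97

Row totals: 74, 29, 71, 31. Column totals: 121, 84. Grand total N = 205.
Expected counts (row total × column total / N):
  Mystery, Adult: 74×121/205 = 43.678
  Mystery, Child: 74×84/205 = 30.322
  Romance, Adult: 29×121/205 = 17.117
  Romance, Child: 29×84/205 = 11.883
  SciFi, Adult: 71×121/205 = 41.907
  SciFi, Child: 71×84/205 = 29.093
  Biography, Adult: 31×121/205 = 18.298
  Biography, Child: 31×84/205 = 12.702
Contributions (O − E)²/E:
  (31 − 43.678)²/43.678 = 3.6799
  (43 − 30.322)²/30.322 = 5.3008
  (22 − 17.117)²/17.117 = 1.3930
  (7 − 11.883)²/11.883 = 2.0065
  (44 − 41.907)²/41.907 = 0.1045
  (27 − 29.093)²/29.093 = 0.1506
  (24 − 18.298)²/18.298 = 1.7769
  (7 − 12.702)²/12.702 = 2.5597
χ² = 3.6799 + 5.3008 + 1.3930 + 2.0065 + 0.1045 + 0.1506 + 1.7769 + 2.5597 = 16.97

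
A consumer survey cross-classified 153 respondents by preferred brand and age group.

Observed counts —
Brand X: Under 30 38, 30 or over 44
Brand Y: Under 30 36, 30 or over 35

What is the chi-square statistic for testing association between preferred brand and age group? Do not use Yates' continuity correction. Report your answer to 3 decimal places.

Row totals: 82, 71. Column totals: 74, 79. Grand total N = 153.
Expected counts (row total × column total / N):
  Brand X, Under 30: 82×74/153 = 39.6601
  Brand X, 30 or over: 82×79/153 = 42.3399
  Brand Y, Under 30: 71×74/153 = 34.3399
  Brand Y, 30 or over: 71×79/153 = 36.6601
Contributions (O − E)²/E:
  (38 − 39.6601)²/39.6601 = 0.0695
  (44 − 42.3399)²/42.3399 = 0.0651
  (36 − 34.3399)²/34.3399 = 0.0803
  (35 − 36.6601)²/36.6601 = 0.0752
χ² = 0.0695 + 0.0651 + 0.0803 + 0.0752 = 0.290

0.290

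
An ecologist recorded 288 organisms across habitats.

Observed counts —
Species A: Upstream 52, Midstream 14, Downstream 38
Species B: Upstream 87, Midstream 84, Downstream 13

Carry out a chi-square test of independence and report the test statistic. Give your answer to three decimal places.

Row totals: 104, 184. Column totals: 139, 98, 51. Grand total N = 288.
Expected counts (row total × column total / N):
  Species A, Upstream: 104×139/288 = 50.1944
  Species A, Midstream: 104×98/288 = 35.3889
  Species A, Downstream: 104×51/288 = 18.4167
  Species B, Upstream: 184×139/288 = 88.8056
  Species B, Midstream: 184×98/288 = 62.6111
  Species B, Downstream: 184×51/288 = 32.5833
Contributions (O − E)²/E:
  (52 − 50.1944)²/50.1944 = 0.0650
  (14 − 35.3889)²/35.3889 = 12.9274
  (38 − 18.4167)²/18.4167 = 20.8238
  (87 − 88.8056)²/88.8056 = 0.0367
  (84 − 62.6111)²/62.6111 = 7.3068
  (13 − 32.5833)²/32.5833 = 11.7700
χ² = 0.0650 + 12.9274 + 20.8238 + 0.0367 + 7.3068 + 11.7700 = 52.930

52.930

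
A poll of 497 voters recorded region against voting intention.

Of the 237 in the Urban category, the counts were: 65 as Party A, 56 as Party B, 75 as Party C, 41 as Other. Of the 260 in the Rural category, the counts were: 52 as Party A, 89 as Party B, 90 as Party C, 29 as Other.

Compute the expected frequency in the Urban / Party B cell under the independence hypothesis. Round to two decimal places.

Row total (Urban) = 237; column total (Party B) = 145; grand total N = 497.
Expected count = (row total × column total) / N = 237 × 145 / 497 = 69.14.

69.14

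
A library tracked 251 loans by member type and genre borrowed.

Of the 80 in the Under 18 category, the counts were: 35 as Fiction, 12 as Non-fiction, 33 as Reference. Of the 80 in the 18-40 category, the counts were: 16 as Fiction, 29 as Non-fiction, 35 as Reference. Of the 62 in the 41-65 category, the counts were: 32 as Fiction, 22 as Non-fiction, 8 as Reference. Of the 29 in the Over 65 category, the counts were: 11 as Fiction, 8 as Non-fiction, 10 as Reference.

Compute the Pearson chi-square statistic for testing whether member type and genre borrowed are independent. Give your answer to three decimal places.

Row totals: 80, 80, 62, 29. Column totals: 94, 71, 86. Grand total N = 251.
Expected counts (row total × column total / N):
  Under 18, Fiction: 80×94/251 = 29.9602
  Under 18, Non-fiction: 80×71/251 = 22.6295
  Under 18, Reference: 80×86/251 = 27.4104
  18-40, Fiction: 80×94/251 = 29.9602
  18-40, Non-fiction: 80×71/251 = 22.6295
  18-40, Reference: 80×86/251 = 27.4104
  41-65, Fiction: 62×94/251 = 23.2191
  41-65, Non-fiction: 62×71/251 = 17.5378
  41-65, Reference: 62×86/251 = 21.2430
  Over 65, Fiction: 29×94/251 = 10.8606
  Over 65, Non-fiction: 29×71/251 = 8.2032
  Over 65, Reference: 29×86/251 = 9.9363
Contributions (O − E)²/E:
  (35 − 29.9602)²/29.9602 = 0.8478
  (12 − 22.6295)²/22.6295 = 4.9929
  (33 − 27.4104)²/27.4104 = 1.1398
  (16 − 29.9602)²/29.9602 = 6.5049
  (29 − 22.6295)²/22.6295 = 1.7934
  (35 − 27.4104)²/27.4104 = 2.1015
  (32 − 23.2191)²/23.2191 = 3.3207
  (22 − 17.5378)²/17.5378 = 1.1353
  (8 − 21.2430)²/21.2430 = 8.2558
  (11 − 10.8606)²/10.8606 = 0.0018
  (8 − 8.2032)²/8.2032 = 0.0050
  (10 − 9.9363)²/9.9363 = 0.0004
χ² = 0.8478 + 4.9929 + 1.1398 + 6.5049 + 1.7934 + 2.1015 + 3.3207 + 1.1353 + 8.2558 + 0.0018 + 0.0050 + 0.0004 = 30.099

30.099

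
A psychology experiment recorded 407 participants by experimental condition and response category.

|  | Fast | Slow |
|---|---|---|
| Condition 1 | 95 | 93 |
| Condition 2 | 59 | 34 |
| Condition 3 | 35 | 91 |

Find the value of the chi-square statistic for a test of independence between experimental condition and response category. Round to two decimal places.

Row totals: 188, 93, 126. Column totals: 189, 218. Grand total N = 407.
Expected counts (row total × column total / N):
  Condition 1, Fast: 188×189/407 = 87.3022
  Condition 1, Slow: 188×218/407 = 100.6978
  Condition 2, Fast: 93×189/407 = 43.1867
  Condition 2, Slow: 93×218/407 = 49.8133
  Condition 3, Fast: 126×189/407 = 58.5111
  Condition 3, Slow: 126×218/407 = 67.4889
Contributions (O − E)²/E:
  (95 − 87.3022)²/87.3022 = 0.6787
  (93 − 100.6978)²/100.6978 = 0.5885
  (59 − 43.1867)²/43.1867 = 5.7902
  (34 − 49.8133)²/49.8133 = 5.0200
  (35 − 58.5111)²/58.5111 = 9.4473
  (91 − 67.4889)²/67.4889 = 8.1906
χ² = 0.6787 + 0.5885 + 5.7902 + 5.0200 + 9.4473 + 8.1906 = 29.72

29.72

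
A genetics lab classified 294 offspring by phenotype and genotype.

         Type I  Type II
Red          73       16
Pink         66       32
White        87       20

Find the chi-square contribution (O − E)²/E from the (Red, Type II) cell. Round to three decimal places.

Row total (Red) = 89; column total (Type II) = 68; N = 294.
Expected count E = 89 × 68 / 294 = 20.5850.
Contribution = (O − E)²/E = (16 − 20.5850)² / 20.5850 = 1.021.

1.021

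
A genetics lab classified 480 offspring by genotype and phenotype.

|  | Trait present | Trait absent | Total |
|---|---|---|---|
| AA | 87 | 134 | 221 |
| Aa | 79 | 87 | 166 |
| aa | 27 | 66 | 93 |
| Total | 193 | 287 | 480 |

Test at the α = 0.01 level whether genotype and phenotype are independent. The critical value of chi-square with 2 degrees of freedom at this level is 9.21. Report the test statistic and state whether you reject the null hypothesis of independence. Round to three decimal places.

Grand total N = 480.
Expected counts (row total × column total / N):
  AA, Trait present: 221×193/480 = 88.8604
  AA, Trait absent: 221×287/480 = 132.1396
  Aa, Trait present: 166×193/480 = 66.7458
  Aa, Trait absent: 166×287/480 = 99.2542
  aa, Trait present: 93×193/480 = 37.3937
  aa, Trait absent: 93×287/480 = 55.6063
Contributions (O − E)²/E:
  (87 − 88.8604)²/88.8604 = 0.0389
  (134 − 132.1396)²/132.1396 = 0.0262
  (79 − 66.7458)²/66.7458 = 2.2498
  (87 − 99.2542)²/99.2542 = 1.5129
  (27 − 37.3937)²/37.3937 = 2.8890
  (66 − 55.6063)²/55.6063 = 1.9427
χ² = 0.0389 + 0.0262 + 2.2498 + 1.5129 + 2.8890 + 1.9427 = 8.660
df = (3−1)(2−1) = 2. Since 8.660 < 9.21, fail to reject the null hypothesis of independence at α = 0.01.

8.660; fail to reject H₀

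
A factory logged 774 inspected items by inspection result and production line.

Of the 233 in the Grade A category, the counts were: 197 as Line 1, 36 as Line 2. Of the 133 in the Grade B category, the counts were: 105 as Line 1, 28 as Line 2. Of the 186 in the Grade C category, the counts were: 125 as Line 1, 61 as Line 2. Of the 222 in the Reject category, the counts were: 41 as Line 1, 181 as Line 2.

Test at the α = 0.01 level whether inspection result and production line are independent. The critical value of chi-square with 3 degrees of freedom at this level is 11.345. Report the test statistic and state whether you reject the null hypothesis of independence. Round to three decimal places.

Row totals: 233, 133, 186, 222. Column totals: 468, 306. Grand total N = 774.
Expected counts (row total × column total / N):
  Grade A, Line 1: 233×468/774 = 140.8837
  Grade A, Line 2: 233×306/774 = 92.1163
  Grade B, Line 1: 133×468/774 = 80.4186
  Grade B, Line 2: 133×306/774 = 52.5814
  Grade C, Line 1: 186×468/774 = 112.4651
  Grade C, Line 2: 186×306/774 = 73.5349
  Reject, Line 1: 222×468/774 = 134.2326
  Reject, Line 2: 222×306/774 = 87.7674
Contributions (O − E)²/E:
  (197 − 140.8837)²/140.8837 = 22.3520
  (36 − 92.1163)²/92.1163 = 34.1855
  (105 − 80.4186)²/80.4186 = 7.5137
  (28 − 52.5814)²/52.5814 = 11.4916
  (125 − 112.4651)²/112.4651 = 1.3971
  (61 − 73.5349)²/73.5349 = 2.1367
  (41 − 134.2326)²/134.2326 = 64.7556
  (181 − 87.7674)²/87.7674 = 99.0381
χ² = 22.3520 + 34.1855 + 7.5137 + 11.4916 + 1.3971 + 2.1367 + 64.7556 + 99.0381 = 242.870
df = (4−1)(2−1) = 3. Since 242.870 > 11.345, reject the null hypothesis of independence at α = 0.01.

242.870; reject H₀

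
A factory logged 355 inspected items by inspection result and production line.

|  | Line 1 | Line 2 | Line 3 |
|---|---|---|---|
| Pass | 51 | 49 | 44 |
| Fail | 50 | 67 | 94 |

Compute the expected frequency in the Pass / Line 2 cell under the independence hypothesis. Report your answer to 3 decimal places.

47.054

Row total (Pass) = 144; column total (Line 2) = 116; grand total N = 355.
Expected count = (row total × column total) / N = 144 × 116 / 355 = 47.054.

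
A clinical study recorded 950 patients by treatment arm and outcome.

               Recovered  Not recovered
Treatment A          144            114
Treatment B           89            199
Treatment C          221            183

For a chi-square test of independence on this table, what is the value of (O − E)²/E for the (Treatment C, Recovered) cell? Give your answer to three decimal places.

Row total (Treatment C) = 404; column total (Recovered) = 454; N = 950.
Expected count E = 404 × 454 / 950 = 193.0695.
Contribution = (O − E)²/E = (221 − 193.0695)² / 193.0695 = 4.041.

4.041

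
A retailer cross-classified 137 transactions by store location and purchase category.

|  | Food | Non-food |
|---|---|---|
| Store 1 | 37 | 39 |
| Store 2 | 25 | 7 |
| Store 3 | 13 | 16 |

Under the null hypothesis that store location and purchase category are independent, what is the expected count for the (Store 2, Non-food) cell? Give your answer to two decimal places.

Row total (Store 2) = 32; column total (Non-food) = 62; grand total N = 137.
Expected count = (row total × column total) / N = 32 × 62 / 137 = 14.48.

14.48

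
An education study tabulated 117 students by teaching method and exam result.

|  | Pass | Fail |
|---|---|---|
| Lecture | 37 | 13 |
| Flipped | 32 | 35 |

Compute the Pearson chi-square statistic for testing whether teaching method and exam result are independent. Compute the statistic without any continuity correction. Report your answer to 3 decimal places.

8.148

Row totals: 50, 67. Column totals: 69, 48. Grand total N = 117.
Expected counts (row total × column total / N):
  Lecture, Pass: 50×69/117 = 29.4872
  Lecture, Fail: 50×48/117 = 20.5128
  Flipped, Pass: 67×69/117 = 39.5128
  Flipped, Fail: 67×48/117 = 27.4872
Contributions (O − E)²/E:
  (37 − 29.4872)²/29.4872 = 1.9141
  (13 − 20.5128)²/20.5128 = 2.7516
  (32 − 39.5128)²/39.5128 = 1.4285
  (35 − 27.4872)²/27.4872 = 2.0534
χ² = 1.9141 + 2.7516 + 1.4285 + 2.0534 = 8.148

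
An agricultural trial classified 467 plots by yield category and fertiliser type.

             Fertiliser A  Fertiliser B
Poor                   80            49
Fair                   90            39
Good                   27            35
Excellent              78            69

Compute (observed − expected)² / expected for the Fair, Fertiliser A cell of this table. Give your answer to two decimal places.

2.59

Row total (Fair) = 129; column total (Fertiliser A) = 275; N = 467.
Expected count E = 129 × 275 / 467 = 75.964.
Contribution = (O − E)²/E = (90 − 75.964)² / 75.964 = 2.59.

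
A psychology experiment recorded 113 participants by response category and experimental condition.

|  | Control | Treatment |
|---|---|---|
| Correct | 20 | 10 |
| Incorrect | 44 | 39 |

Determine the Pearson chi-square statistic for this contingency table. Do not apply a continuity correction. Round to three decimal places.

Row totals: 30, 83. Column totals: 64, 49. Grand total N = 113.
Expected counts (row total × column total / N):
  Correct, Control: 30×64/113 = 16.9912
  Correct, Treatment: 30×49/113 = 13.0088
  Incorrect, Control: 83×64/113 = 47.0088
  Incorrect, Treatment: 83×49/113 = 35.9912
Contributions (O − E)²/E:
  (20 − 16.9912)²/16.9912 = 0.5328
  (10 − 13.0088)²/13.0088 = 0.6959
  (44 − 47.0088)²/47.0088 = 0.1926
  (39 − 35.9912)²/35.9912 = 0.2515
χ² = 0.5328 + 0.6959 + 0.1926 + 0.2515 = 1.673

1.673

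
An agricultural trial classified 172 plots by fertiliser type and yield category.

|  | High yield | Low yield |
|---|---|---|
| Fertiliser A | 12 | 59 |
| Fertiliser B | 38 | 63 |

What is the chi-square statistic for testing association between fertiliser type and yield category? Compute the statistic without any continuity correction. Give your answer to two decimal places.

8.68

Row totals: 71, 101. Column totals: 50, 122. Grand total N = 172.
Expected counts (row total × column total / N):
  Fertiliser A, High yield: 71×50/172 = 20.640
  Fertiliser A, Low yield: 71×122/172 = 50.360
  Fertiliser B, High yield: 101×50/172 = 29.360
  Fertiliser B, Low yield: 101×122/172 = 71.640
Contributions (O − E)²/E:
  (12 − 20.640)²/20.640 = 3.6167
  (59 − 50.360)²/50.360 = 1.4823
  (38 − 29.360)²/29.360 = 2.5426
  (63 − 71.640)²/71.640 = 1.0420
χ² = 3.6167 + 1.4823 + 2.5426 + 1.0420 = 8.68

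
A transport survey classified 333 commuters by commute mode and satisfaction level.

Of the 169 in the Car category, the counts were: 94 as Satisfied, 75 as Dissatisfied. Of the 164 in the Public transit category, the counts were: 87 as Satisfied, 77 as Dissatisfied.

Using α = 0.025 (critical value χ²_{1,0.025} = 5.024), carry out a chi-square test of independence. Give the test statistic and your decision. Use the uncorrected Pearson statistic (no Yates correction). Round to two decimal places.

Row totals: 169, 164. Column totals: 181, 152. Grand total N = 333.
Expected counts (row total × column total / N):
  Car, Satisfied: 169×181/333 = 91.859
  Car, Dissatisfied: 169×152/333 = 77.141
  Public transit, Satisfied: 164×181/333 = 89.141
  Public transit, Dissatisfied: 164×152/333 = 74.859
Contributions (O − E)²/E:
  (94 − 91.859)²/91.859 = 0.0499
  (75 − 77.141)²/77.141 = 0.0594
  (87 − 89.141)²/89.141 = 0.0514
  (77 − 74.859)²/74.859 = 0.0612
χ² = 0.0499 + 0.0594 + 0.0514 + 0.0612 = 0.22
df = (2−1)(2−1) = 1. Since 0.22 < 5.024, fail to reject the null hypothesis of independence at α = 0.025.

0.22; fail to reject H₀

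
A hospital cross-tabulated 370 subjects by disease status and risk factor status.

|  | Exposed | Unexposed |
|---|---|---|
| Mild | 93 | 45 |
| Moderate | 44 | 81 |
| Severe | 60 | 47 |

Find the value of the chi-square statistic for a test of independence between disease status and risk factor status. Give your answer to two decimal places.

27.79

Row totals: 138, 125, 107. Column totals: 197, 173. Grand total N = 370.
Expected counts (row total × column total / N):
  Mild, Exposed: 138×197/370 = 73.476
  Mild, Unexposed: 138×173/370 = 64.524
  Moderate, Exposed: 125×197/370 = 66.554
  Moderate, Unexposed: 125×173/370 = 58.446
  Severe, Exposed: 107×197/370 = 56.970
  Severe, Unexposed: 107×173/370 = 50.030
Contributions (O − E)²/E:
  (93 − 73.476)²/73.476 = 5.1879
  (45 − 64.524)²/64.524 = 5.9077
  (44 − 66.554)²/66.554 = 7.6432
  (81 − 58.446)²/58.446 = 8.7035
  (60 − 56.970)²/56.970 = 0.1612
  (47 − 50.030)²/50.030 = 0.1835
χ² = 5.1879 + 5.9077 + 7.6432 + 8.7035 + 0.1612 + 0.1835 = 27.79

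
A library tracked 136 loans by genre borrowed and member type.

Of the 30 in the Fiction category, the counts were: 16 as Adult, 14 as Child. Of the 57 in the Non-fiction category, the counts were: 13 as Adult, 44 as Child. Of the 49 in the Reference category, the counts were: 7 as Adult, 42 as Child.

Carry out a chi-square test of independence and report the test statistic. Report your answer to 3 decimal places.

15.253

Row totals: 30, 57, 49. Column totals: 36, 100. Grand total N = 136.
Expected counts (row total × column total / N):
  Fiction, Adult: 30×36/136 = 7.9412
  Fiction, Child: 30×100/136 = 22.0588
  Non-fiction, Adult: 57×36/136 = 15.0882
  Non-fiction, Child: 57×100/136 = 41.9118
  Reference, Adult: 49×36/136 = 12.9706
  Reference, Child: 49×100/136 = 36.0294
Contributions (O − E)²/E:
  (16 − 7.9412)²/7.9412 = 8.1781
  (14 − 22.0588)²/22.0588 = 2.9441
  (13 − 15.0882)²/15.0882 = 0.2890
  (44 − 41.9118)²/41.9118 = 0.1040
  (7 − 12.9706)²/12.9706 = 2.7484
  (42 − 36.0294)²/36.0294 = 0.9894
χ² = 8.1781 + 2.9441 + 0.2890 + 0.1040 + 2.7484 + 0.9894 = 15.253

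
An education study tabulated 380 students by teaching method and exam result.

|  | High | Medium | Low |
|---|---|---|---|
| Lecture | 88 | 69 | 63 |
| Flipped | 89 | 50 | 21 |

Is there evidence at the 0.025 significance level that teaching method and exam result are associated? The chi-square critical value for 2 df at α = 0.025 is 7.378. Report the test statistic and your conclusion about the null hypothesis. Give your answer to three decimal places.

14.938; reject H₀

Row totals: 220, 160. Column totals: 177, 119, 84. Grand total N = 380.
Expected counts (row total × column total / N):
  Lecture, High: 220×177/380 = 102.4737
  Lecture, Medium: 220×119/380 = 68.8947
  Lecture, Low: 220×84/380 = 48.6316
  Flipped, High: 160×177/380 = 74.5263
  Flipped, Medium: 160×119/380 = 50.1053
  Flipped, Low: 160×84/380 = 35.3684
Contributions (O − E)²/E:
  (88 − 102.4737)²/102.4737 = 2.0443
  (69 − 68.8947)²/68.8947 = 0.0002
  (63 − 48.6316)²/48.6316 = 4.2452
  (89 − 74.5263)²/74.5263 = 2.8109
  (50 − 50.1053)²/50.1053 = 0.0002
  (21 − 35.3684)²/35.3684 = 5.8372
χ² = 2.0443 + 0.0002 + 4.2452 + 2.8109 + 0.0002 + 5.8372 = 14.938
df = (2−1)(3−1) = 2. Since 14.938 > 7.378, reject the null hypothesis of independence at α = 0.025.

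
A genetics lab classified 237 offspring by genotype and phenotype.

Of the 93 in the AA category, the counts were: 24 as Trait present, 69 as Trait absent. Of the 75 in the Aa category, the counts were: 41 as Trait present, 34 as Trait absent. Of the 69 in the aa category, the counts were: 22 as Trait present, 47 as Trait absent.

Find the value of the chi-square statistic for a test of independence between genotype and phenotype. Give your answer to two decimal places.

Row totals: 93, 75, 69. Column totals: 87, 150. Grand total N = 237.
Expected counts (row total × column total / N):
  AA, Trait present: 93×87/237 = 34.139
  AA, Trait absent: 93×150/237 = 58.861
  Aa, Trait present: 75×87/237 = 27.532
  Aa, Trait absent: 75×150/237 = 47.468
  aa, Trait present: 69×87/237 = 25.329
  aa, Trait absent: 69×150/237 = 43.671
Contributions (O − E)²/E:
  (24 − 34.139)²/34.139 = 3.0112
  (69 − 58.861)²/58.861 = 1.7465
  (41 − 27.532)²/27.532 = 6.5882
  (34 − 47.468)²/47.468 = 3.8212
  (22 − 25.329)²/25.329 = 0.4375
  (47 − 43.671)²/43.671 = 0.2538
χ² = 3.0112 + 1.7465 + 6.5882 + 3.8212 + 0.4375 + 0.2538 = 15.86

15.86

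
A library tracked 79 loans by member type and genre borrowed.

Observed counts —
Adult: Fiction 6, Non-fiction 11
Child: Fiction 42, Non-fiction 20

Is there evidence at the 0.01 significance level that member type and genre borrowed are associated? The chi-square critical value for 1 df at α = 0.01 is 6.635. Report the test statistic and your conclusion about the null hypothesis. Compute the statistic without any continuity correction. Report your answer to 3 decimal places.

5.892; fail to reject H₀

Row totals: 17, 62. Column totals: 48, 31. Grand total N = 79.
Expected counts (row total × column total / N):
  Adult, Fiction: 17×48/79 = 10.3291
  Adult, Non-fiction: 17×31/79 = 6.6709
  Child, Fiction: 62×48/79 = 37.6709
  Child, Non-fiction: 62×31/79 = 24.3291
Contributions (O − E)²/E:
  (6 − 10.3291)²/10.3291 = 1.8144
  (11 − 6.6709)²/6.6709 = 2.8094
  (42 − 37.6709)²/37.6709 = 0.4975
  (20 − 24.3291)²/24.3291 = 0.7703
χ² = 1.8144 + 2.8094 + 0.4975 + 0.7703 = 5.892
df = (2−1)(2−1) = 1. Since 5.892 < 6.635, fail to reject the null hypothesis of independence at α = 0.01.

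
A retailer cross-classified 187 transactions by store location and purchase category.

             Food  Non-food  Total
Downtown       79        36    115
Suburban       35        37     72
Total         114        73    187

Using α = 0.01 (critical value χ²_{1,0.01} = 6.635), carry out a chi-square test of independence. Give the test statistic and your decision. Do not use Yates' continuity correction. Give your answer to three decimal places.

Grand total N = 187.
Expected counts (row total × column total / N):
  Downtown, Food: 115×114/187 = 70.1070
  Downtown, Non-food: 115×73/187 = 44.8930
  Suburban, Food: 72×114/187 = 43.8930
  Suburban, Non-food: 72×73/187 = 28.1070
Contributions (O − E)²/E:
  (79 − 70.1070)²/70.1070 = 1.1281
  (36 − 44.8930)²/44.8930 = 1.7616
  (35 − 43.8930)²/43.8930 = 1.8018
  (37 − 28.1070)²/28.1070 = 2.8137
χ² = 1.1281 + 1.7616 + 1.8018 + 2.8137 = 7.505
df = (2−1)(2−1) = 1. Since 7.505 > 6.635, reject the null hypothesis of independence at α = 0.01.

7.505; reject H₀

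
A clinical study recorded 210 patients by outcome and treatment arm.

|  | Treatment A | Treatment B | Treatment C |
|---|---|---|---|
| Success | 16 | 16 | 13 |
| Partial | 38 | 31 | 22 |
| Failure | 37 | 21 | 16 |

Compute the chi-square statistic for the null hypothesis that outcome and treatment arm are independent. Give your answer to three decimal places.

Row totals: 45, 91, 74. Column totals: 91, 68, 51. Grand total N = 210.
Expected counts (row total × column total / N):
  Success, Treatment A: 45×91/210 = 19.5000
  Success, Treatment B: 45×68/210 = 14.5714
  Success, Treatment C: 45×51/210 = 10.9286
  Partial, Treatment A: 91×91/210 = 39.4333
  Partial, Treatment B: 91×68/210 = 29.4667
  Partial, Treatment C: 91×51/210 = 22.1000
  Failure, Treatment A: 74×91/210 = 32.0667
  Failure, Treatment B: 74×68/210 = 23.9619
  Failure, Treatment C: 74×51/210 = 17.9714
Contributions (O − E)²/E:
  (16 − 19.5000)²/19.5000 = 0.6282
  (16 − 14.5714)²/14.5714 = 0.1401
  (13 − 10.9286)²/10.9286 = 0.3926
  (38 − 39.4333)²/39.4333 = 0.0521
  (31 − 29.4667)²/29.4667 = 0.0798
  (22 − 22.1000)²/22.1000 = 0.0005
  (37 − 32.0667)²/32.0667 = 0.7590
  (21 − 23.9619)²/23.9619 = 0.3661
  (16 − 17.9714)²/17.9714 = 0.2163
χ² = 0.6282 + 0.1401 + 0.3926 + 0.0521 + 0.0798 + 0.0005 + 0.7590 + 0.3661 + 0.2163 = 2.635

2.635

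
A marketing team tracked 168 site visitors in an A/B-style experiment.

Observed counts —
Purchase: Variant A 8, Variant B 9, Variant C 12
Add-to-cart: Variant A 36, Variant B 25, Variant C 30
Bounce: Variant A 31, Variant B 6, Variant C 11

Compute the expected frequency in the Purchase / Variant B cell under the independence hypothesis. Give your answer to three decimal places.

6.905

Row total (Purchase) = 29; column total (Variant B) = 40; grand total N = 168.
Expected count = (row total × column total) / N = 29 × 40 / 168 = 6.905.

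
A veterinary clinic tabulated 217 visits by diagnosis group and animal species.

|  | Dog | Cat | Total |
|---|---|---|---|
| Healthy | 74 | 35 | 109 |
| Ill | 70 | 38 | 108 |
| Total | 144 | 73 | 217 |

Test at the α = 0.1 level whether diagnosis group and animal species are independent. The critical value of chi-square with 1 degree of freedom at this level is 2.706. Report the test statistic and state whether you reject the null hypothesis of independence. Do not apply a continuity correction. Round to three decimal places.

0.230; fail to reject H₀

Grand total N = 217.
Expected counts (row total × column total / N):
  Healthy, Dog: 109×144/217 = 72.3318
  Healthy, Cat: 109×73/217 = 36.6682
  Ill, Dog: 108×144/217 = 71.6682
  Ill, Cat: 108×73/217 = 36.3318
Contributions (O − E)²/E:
  (74 − 72.3318)²/72.3318 = 0.0385
  (35 − 36.6682)²/36.6682 = 0.0759
  (70 − 71.6682)²/71.6682 = 0.0388
  (38 − 36.3318)²/36.3318 = 0.0766
χ² = 0.0385 + 0.0759 + 0.0388 + 0.0766 = 0.230
df = (2−1)(2−1) = 1. Since 0.230 < 2.706, fail to reject the null hypothesis of independence at α = 0.1.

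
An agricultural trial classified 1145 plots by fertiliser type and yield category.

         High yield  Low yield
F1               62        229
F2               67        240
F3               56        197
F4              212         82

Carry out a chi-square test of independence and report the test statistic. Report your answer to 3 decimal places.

244.796

Row totals: 291, 307, 253, 294. Column totals: 397, 748. Grand total N = 1145.
Expected counts (row total × column total / N):
  F1, High yield: 291×397/1145 = 100.8969
  F1, Low yield: 291×748/1145 = 190.1031
  F2, High yield: 307×397/1145 = 106.4445
  F2, Low yield: 307×748/1145 = 200.5555
  F3, High yield: 253×397/1145 = 87.7214
  F3, Low yield: 253×748/1145 = 165.2786
  F4, High yield: 294×397/1145 = 101.9371
  F4, Low yield: 294×748/1145 = 192.0629
Contributions (O − E)²/E:
  (62 − 100.8969)²/100.8969 = 14.9952
  (229 − 190.1031)²/190.1031 = 7.9587
  (67 − 106.4445)²/106.4445 = 14.6167
  (240 − 200.5555)²/200.5555 = 7.7578
  (56 − 87.7214)²/87.7214 = 11.4709
  (197 − 165.2786)²/165.2786 = 6.0882
  (212 − 101.9371)²/101.9371 = 118.8364
  (82 − 192.0629)²/192.0629 = 63.0723
χ² = 14.9952 + 7.9587 + 14.6167 + 7.7578 + 11.4709 + 6.0882 + 118.8364 + 63.0723 = 244.796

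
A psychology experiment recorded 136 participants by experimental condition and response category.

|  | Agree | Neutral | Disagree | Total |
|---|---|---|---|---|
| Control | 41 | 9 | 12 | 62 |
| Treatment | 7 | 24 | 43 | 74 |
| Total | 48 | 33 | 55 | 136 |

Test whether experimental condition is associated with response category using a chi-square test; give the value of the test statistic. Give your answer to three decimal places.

47.687

Grand total N = 136.
Expected counts (row total × column total / N):
  Control, Agree: 62×48/136 = 21.88235
  Control, Neutral: 62×33/136 = 15.04412
  Control, Disagree: 62×55/136 = 25.07353
  Treatment, Agree: 74×48/136 = 26.11765
  Treatment, Neutral: 74×33/136 = 17.95588
  Treatment, Disagree: 74×55/136 = 29.92647
Contributions (O − E)²/E:
  (41 − 21.88235)²/21.88235 = 16.7023
  (9 − 15.04412)²/15.04412 = 2.4283
  (12 − 25.07353)²/25.07353 = 6.8166
  (7 − 26.11765)²/26.11765 = 13.9938
  (24 − 17.95588)²/17.95588 = 2.0345
  (43 − 29.92647)²/29.92647 = 5.7112
χ² = 16.7023 + 2.4283 + 6.8166 + 13.9938 + 2.0345 + 5.7112 = 47.687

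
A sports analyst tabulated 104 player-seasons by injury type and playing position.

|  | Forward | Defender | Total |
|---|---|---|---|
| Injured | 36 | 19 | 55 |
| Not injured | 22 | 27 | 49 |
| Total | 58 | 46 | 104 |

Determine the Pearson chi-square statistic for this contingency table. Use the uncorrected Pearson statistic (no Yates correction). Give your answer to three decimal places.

Grand total N = 104.
Expected counts (row total × column total / N):
  Injured, Forward: 55×58/104 = 30.6731
  Injured, Defender: 55×46/104 = 24.3269
  Not injured, Forward: 49×58/104 = 27.3269
  Not injured, Defender: 49×46/104 = 21.6731
Contributions (O − E)²/E:
  (36 − 30.6731)²/30.6731 = 0.9251
  (19 − 24.3269)²/24.3269 = 1.1664
  (22 − 27.3269)²/27.3269 = 1.0384
  (27 − 21.6731)²/21.6731 = 1.3093
χ² = 0.9251 + 1.1664 + 1.0384 + 1.3093 = 4.439

4.439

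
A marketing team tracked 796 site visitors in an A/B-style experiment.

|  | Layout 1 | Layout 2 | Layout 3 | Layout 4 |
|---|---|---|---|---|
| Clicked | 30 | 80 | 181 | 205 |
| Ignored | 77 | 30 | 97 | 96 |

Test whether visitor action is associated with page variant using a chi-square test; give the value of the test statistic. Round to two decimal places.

63.83

Row totals: 496, 300. Column totals: 107, 110, 278, 301. Grand total N = 796.
Expected counts (row total × column total / N):
  Clicked, Layout 1: 496×107/796 = 66.673
  Clicked, Layout 2: 496×110/796 = 68.543
  Clicked, Layout 3: 496×278/796 = 173.226
  Clicked, Layout 4: 496×301/796 = 187.558
  Ignored, Layout 1: 300×107/796 = 40.327
  Ignored, Layout 2: 300×110/796 = 41.457
  Ignored, Layout 3: 300×278/796 = 104.774
  Ignored, Layout 4: 300×301/796 = 113.442
Contributions (O − E)²/E:
  (30 − 66.673)²/66.673 = 20.1717
  (80 − 68.543)²/68.543 = 1.9150
  (181 − 173.226)²/173.226 = 0.3489
  (205 − 187.558)²/187.558 = 1.6220
  (77 − 40.327)²/40.327 = 33.3501
  (30 − 41.457)²/41.457 = 3.1662
  (97 − 104.774)²/104.774 = 0.5768
  (96 − 113.442)²/113.442 = 2.6818
χ² = 20.1717 + 1.9150 + 0.3489 + 1.6220 + 33.3501 + 3.1662 + 0.5768 + 2.6818 = 63.83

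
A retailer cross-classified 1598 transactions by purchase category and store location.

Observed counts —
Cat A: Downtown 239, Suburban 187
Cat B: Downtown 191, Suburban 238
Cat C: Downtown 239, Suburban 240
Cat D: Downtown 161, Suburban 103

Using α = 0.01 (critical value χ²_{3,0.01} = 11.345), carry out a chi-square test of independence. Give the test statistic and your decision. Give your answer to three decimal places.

Row totals: 426, 429, 479, 264. Column totals: 830, 768. Grand total N = 1598.
Expected counts (row total × column total / N):
  Cat A, Downtown: 426×830/1598 = 221.2641
  Cat A, Suburban: 426×768/1598 = 204.7359
  Cat B, Downtown: 429×830/1598 = 222.8223
  Cat B, Suburban: 429×768/1598 = 206.1777
  Cat C, Downtown: 479×830/1598 = 248.7922
  Cat C, Suburban: 479×768/1598 = 230.2078
  Cat D, Downtown: 264×830/1598 = 137.1214
  Cat D, Suburban: 264×768/1598 = 126.8786
Contributions (O − E)²/E:
  (239 − 221.2641)²/221.2641 = 1.4217
  (187 − 204.7359)²/204.7359 = 1.5364
  (191 − 222.8223)²/222.8223 = 4.5447
  (238 − 206.1777)²/206.1777 = 4.9116
  (239 − 248.7922)²/248.7922 = 0.3854
  (240 − 230.2078)²/230.2078 = 0.4165
  (161 − 137.1214)²/137.1214 = 4.1583
  (103 − 126.8786)²/126.8786 = 4.4940
χ² = 1.4217 + 1.5364 + 4.5447 + 4.9116 + 0.3854 + 0.4165 + 4.1583 + 4.4940 = 21.869
df = (4−1)(2−1) = 3. Since 21.869 > 11.345, reject the null hypothesis of independence at α = 0.01.

21.869; reject H₀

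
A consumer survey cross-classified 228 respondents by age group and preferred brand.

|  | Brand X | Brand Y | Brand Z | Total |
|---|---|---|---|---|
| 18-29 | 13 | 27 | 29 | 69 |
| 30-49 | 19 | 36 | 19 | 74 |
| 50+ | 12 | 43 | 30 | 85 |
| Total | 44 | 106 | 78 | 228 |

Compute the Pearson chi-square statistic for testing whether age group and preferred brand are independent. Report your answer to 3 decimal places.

6.772

Grand total N = 228.
Expected counts (row total × column total / N):
  18-29, Brand X: 69×44/228 = 13.3158
  18-29, Brand Y: 69×106/228 = 32.0789
  18-29, Brand Z: 69×78/228 = 23.6053
  30-49, Brand X: 74×44/228 = 14.2807
  30-49, Brand Y: 74×106/228 = 34.4035
  30-49, Brand Z: 74×78/228 = 25.3158
  50+, Brand X: 85×44/228 = 16.4035
  50+, Brand Y: 85×106/228 = 39.5175
  50+, Brand Z: 85×78/228 = 29.0789
Contributions (O − E)²/E:
  (13 − 13.3158)²/13.3158 = 0.0075
  (27 − 32.0789)²/32.0789 = 0.8041
  (29 − 23.6053)²/23.6053 = 1.2329
  (19 − 14.2807)²/14.2807 = 1.5596
  (36 − 34.4035)²/34.4035 = 0.0741
  (19 − 25.3158)²/25.3158 = 1.5757
  (12 − 16.4035)²/16.4035 = 1.1821
  (43 − 39.5175)²/39.5175 = 0.3069
  (30 − 29.0789)²/29.0789 = 0.0292
χ² = 0.0075 + 0.8041 + 1.2329 + 1.5596 + 0.0741 + 1.5757 + 1.1821 + 0.3069 + 0.0292 = 6.772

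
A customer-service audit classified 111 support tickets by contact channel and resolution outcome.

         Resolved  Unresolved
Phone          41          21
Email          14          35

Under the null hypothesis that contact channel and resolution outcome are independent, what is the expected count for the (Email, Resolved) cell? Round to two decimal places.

Row total (Email) = 49; column total (Resolved) = 55; grand total N = 111.
Expected count = (row total × column total) / N = 49 × 55 / 111 = 24.28.

24.28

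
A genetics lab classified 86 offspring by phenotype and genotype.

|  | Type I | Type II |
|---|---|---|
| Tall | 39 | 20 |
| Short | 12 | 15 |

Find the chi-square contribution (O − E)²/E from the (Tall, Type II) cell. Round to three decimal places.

0.670

Row total (Tall) = 59; column total (Type II) = 35; N = 86.
Expected count E = 59 × 35 / 86 = 24.0116.
Contribution = (O − E)²/E = (20 − 24.0116)² / 24.0116 = 0.670.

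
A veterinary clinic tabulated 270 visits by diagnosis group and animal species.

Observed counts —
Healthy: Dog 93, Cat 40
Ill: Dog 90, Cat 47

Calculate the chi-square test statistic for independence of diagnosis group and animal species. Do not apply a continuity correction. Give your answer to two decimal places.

Row totals: 133, 137. Column totals: 183, 87. Grand total N = 270.
Expected counts (row total × column total / N):
  Healthy, Dog: 133×183/270 = 90.144
  Healthy, Cat: 133×87/270 = 42.856
  Ill, Dog: 137×183/270 = 92.856
  Ill, Cat: 137×87/270 = 44.144
Contributions (O − E)²/E:
  (93 − 90.144)²/90.144 = 0.0905
  (40 − 42.856)²/42.856 = 0.1903
  (90 − 92.856)²/92.856 = 0.0878
  (47 − 44.144)²/44.144 = 0.1848
χ² = 0.0905 + 0.1903 + 0.0878 + 0.1848 = 0.55

0.55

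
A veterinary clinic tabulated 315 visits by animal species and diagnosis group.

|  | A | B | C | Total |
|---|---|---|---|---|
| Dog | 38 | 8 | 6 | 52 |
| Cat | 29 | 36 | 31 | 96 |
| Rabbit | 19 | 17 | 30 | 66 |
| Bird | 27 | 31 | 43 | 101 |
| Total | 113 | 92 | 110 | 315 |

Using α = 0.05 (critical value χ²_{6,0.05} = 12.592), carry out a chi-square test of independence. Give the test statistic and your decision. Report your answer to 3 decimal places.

42.328; reject H₀

Grand total N = 315.
Expected counts (row total × column total / N):
  Dog, A: 52×113/315 = 18.6540
  Dog, B: 52×92/315 = 15.1873
  Dog, C: 52×110/315 = 18.1587
  Cat, A: 96×113/315 = 34.4381
  Cat, B: 96×92/315 = 28.0381
  Cat, C: 96×110/315 = 33.5238
  Rabbit, A: 66×113/315 = 23.6762
  Rabbit, B: 66×92/315 = 19.2762
  Rabbit, C: 66×110/315 = 23.0476
  Bird, A: 101×113/315 = 36.2317
  Bird, B: 101×92/315 = 29.4984
  Bird, C: 101×110/315 = 35.2698
Contributions (O − E)²/E:
  (38 − 18.6540)²/18.6540 = 20.0637
  (8 − 15.1873)²/15.1873 = 3.4013
  (6 − 18.1587)²/18.1587 = 8.1412
  (29 − 34.4381)²/34.4381 = 0.8587
  (36 − 28.0381)²/28.0381 = 2.2609
  (31 − 33.5238)²/33.5238 = 0.1900
  (19 − 23.6762)²/23.6762 = 0.9236
  (17 − 19.2762)²/19.2762 = 0.2688
  (30 − 23.0476)²/23.0476 = 2.0972
  (27 − 36.2317)²/36.2317 = 2.3522
  (31 − 29.4984)²/29.4984 = 0.0764
  (43 − 35.2698)²/35.2698 = 1.6943
χ² = 20.0637 + 3.4013 + 8.1412 + 0.8587 + 2.2609 + 0.1900 + 0.9236 + 0.2688 + 2.0972 + 2.3522 + 0.0764 + 1.6943 = 42.328
df = (4−1)(3−1) = 6. Since 42.328 > 12.592, reject the null hypothesis of independence at α = 0.05.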